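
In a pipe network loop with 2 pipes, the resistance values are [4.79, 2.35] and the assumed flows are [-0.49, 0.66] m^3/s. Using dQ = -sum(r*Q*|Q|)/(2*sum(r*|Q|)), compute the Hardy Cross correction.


Numerator terms (r*Q*|Q|): 4.79*-0.49*|-0.49| = -1.1501; 2.35*0.66*|0.66| = 1.0237.
Sum of numerator = -0.1264.
Denominator terms (r*|Q|): 4.79*|-0.49| = 2.3471; 2.35*|0.66| = 1.551.
2 * sum of denominator = 2 * 3.8981 = 7.7962.
dQ = --0.1264 / 7.7962 = 0.0162 m^3/s.

0.0162


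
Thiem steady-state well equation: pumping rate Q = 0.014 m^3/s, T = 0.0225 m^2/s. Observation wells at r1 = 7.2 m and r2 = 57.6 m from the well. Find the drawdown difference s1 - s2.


Thiem equation: s1 - s2 = Q/(2*pi*T) * ln(r2/r1).
ln(r2/r1) = ln(57.6/7.2) = 2.0794.
Q/(2*pi*T) = 0.014 / (2*pi*0.0225) = 0.014 / 0.1414 = 0.099.
s1 - s2 = 0.099 * 2.0794 = 0.2059 m.

0.2059


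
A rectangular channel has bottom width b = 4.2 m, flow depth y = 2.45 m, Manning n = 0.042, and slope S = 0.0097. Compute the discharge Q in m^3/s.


For a rectangular channel, the cross-sectional area A = b * y = 4.2 * 2.45 = 10.29 m^2.
The wetted perimeter P = b + 2y = 4.2 + 2*2.45 = 9.1 m.
Hydraulic radius R = A/P = 10.29/9.1 = 1.1308 m.
Velocity V = (1/n)*R^(2/3)*S^(1/2) = (1/0.042)*1.1308^(2/3)*0.0097^(1/2) = 2.5452 m/s.
Discharge Q = A * V = 10.29 * 2.5452 = 26.19 m^3/s.

26.19


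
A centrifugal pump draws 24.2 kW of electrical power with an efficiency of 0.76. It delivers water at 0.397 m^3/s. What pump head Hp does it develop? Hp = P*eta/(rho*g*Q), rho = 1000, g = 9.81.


Pump head formula: Hp = P * eta / (rho * g * Q).
Numerator: P * eta = 24.2 * 1000 * 0.76 = 18392.0 W.
Denominator: rho * g * Q = 1000 * 9.81 * 0.397 = 3894.57.
Hp = 18392.0 / 3894.57 = 4.72 m.

4.72


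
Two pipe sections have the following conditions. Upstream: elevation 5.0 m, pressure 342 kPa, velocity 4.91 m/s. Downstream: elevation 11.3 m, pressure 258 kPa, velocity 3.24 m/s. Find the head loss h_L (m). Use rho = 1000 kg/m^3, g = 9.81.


Total head at each section: H = z + p/(rho*g) + V^2/(2g).
H1 = 5.0 + 342*1000/(1000*9.81) + 4.91^2/(2*9.81)
   = 5.0 + 34.862 + 1.2288
   = 41.091 m.
H2 = 11.3 + 258*1000/(1000*9.81) + 3.24^2/(2*9.81)
   = 11.3 + 26.3 + 0.535
   = 38.135 m.
h_L = H1 - H2 = 41.091 - 38.135 = 2.956 m.

2.956


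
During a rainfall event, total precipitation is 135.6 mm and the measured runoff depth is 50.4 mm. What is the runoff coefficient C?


The runoff coefficient C = runoff depth / rainfall depth.
C = 50.4 / 135.6
  = 0.3717.

0.3717


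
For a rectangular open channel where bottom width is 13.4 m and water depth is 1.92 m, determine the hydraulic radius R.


For a rectangular section:
Flow area A = b * y = 13.4 * 1.92 = 25.73 m^2.
Wetted perimeter P = b + 2y = 13.4 + 2*1.92 = 17.24 m.
Hydraulic radius R = A/P = 25.73 / 17.24 = 1.4923 m.

1.4923


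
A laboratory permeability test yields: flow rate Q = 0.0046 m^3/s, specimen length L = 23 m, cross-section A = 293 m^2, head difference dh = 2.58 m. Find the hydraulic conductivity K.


From K = Q*L / (A*dh):
Numerator: Q*L = 0.0046 * 23 = 0.1058.
Denominator: A*dh = 293 * 2.58 = 755.94.
K = 0.1058 / 755.94 = 0.00014 m/s.

0.00014


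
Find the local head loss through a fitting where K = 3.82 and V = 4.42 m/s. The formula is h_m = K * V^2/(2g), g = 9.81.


Minor loss formula: h_m = K * V^2/(2g).
V^2 = 4.42^2 = 19.5364.
V^2/(2g) = 19.5364 / 19.62 = 0.9957 m.
h_m = 3.82 * 0.9957 = 3.8037 m.

3.8037


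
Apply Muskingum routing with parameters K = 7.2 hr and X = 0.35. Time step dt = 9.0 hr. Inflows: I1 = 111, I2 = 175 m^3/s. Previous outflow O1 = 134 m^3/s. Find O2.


Muskingum coefficients:
denom = 2*K*(1-X) + dt = 2*7.2*(1-0.35) + 9.0 = 18.36.
C0 = (dt - 2*K*X)/denom = (9.0 - 2*7.2*0.35)/18.36 = 0.2157.
C1 = (dt + 2*K*X)/denom = (9.0 + 2*7.2*0.35)/18.36 = 0.7647.
C2 = (2*K*(1-X) - dt)/denom = 0.0196.
O2 = C0*I2 + C1*I1 + C2*O1
   = 0.2157*175 + 0.7647*111 + 0.0196*134
   = 125.25 m^3/s.

125.25


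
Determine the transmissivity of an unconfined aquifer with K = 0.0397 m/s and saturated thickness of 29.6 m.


Transmissivity is defined as T = K * h.
T = 0.0397 * 29.6
  = 1.1751 m^2/s.

1.1751


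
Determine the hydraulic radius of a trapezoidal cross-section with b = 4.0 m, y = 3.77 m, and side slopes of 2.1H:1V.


For a trapezoidal section with side slope z:
A = (b + z*y)*y = (4.0 + 2.1*3.77)*3.77 = 44.927 m^2.
P = b + 2*y*sqrt(1 + z^2) = 4.0 + 2*3.77*sqrt(1 + 2.1^2) = 21.538 m.
R = A/P = 44.927 / 21.538 = 2.086 m.

2.086


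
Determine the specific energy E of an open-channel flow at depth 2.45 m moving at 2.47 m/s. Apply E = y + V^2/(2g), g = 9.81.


Specific energy E = y + V^2/(2g).
Velocity head = V^2/(2g) = 2.47^2 / (2*9.81) = 6.1009 / 19.62 = 0.311 m.
E = 2.45 + 0.311 = 2.761 m.

2.761


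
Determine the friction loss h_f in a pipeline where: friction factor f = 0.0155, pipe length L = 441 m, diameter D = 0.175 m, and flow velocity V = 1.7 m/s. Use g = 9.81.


Darcy-Weisbach equation: h_f = f * (L/D) * V^2/(2g).
f * L/D = 0.0155 * 441/0.175 = 39.06.
V^2/(2g) = 1.7^2 / (2*9.81) = 2.89 / 19.62 = 0.1473 m.
h_f = 39.06 * 0.1473 = 5.753 m.

5.753


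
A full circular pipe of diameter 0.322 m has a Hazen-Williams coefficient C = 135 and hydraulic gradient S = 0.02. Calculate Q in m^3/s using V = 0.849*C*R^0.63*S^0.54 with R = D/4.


For a full circular pipe, R = D/4 = 0.322/4 = 0.0805 m.
V = 0.849 * 135 * 0.0805^0.63 * 0.02^0.54
  = 0.849 * 135 * 0.20448 * 0.120936
  = 2.8343 m/s.
Pipe area A = pi*D^2/4 = pi*0.322^2/4 = 0.0814 m^2.
Q = A * V = 0.0814 * 2.8343 = 0.2308 m^3/s.

0.2308


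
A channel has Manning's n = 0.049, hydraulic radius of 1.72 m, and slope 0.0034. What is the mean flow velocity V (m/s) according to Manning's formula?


Manning's equation gives V = (1/n) * R^(2/3) * S^(1/2).
First, compute R^(2/3) = 1.72^(2/3) = 1.4356.
Next, S^(1/2) = 0.0034^(1/2) = 0.05831.
Then 1/n = 1/0.049 = 20.41.
V = 20.41 * 1.4356 * 0.05831 = 1.7083 m/s.

1.7083


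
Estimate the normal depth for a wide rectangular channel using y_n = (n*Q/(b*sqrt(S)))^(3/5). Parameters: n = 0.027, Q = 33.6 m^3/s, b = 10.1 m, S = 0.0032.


We use the wide-channel approximation y_n = (n*Q/(b*sqrt(S)))^(3/5).
sqrt(S) = sqrt(0.0032) = 0.056569.
Numerator: n*Q = 0.027 * 33.6 = 0.9072.
Denominator: b*sqrt(S) = 10.1 * 0.056569 = 0.571347.
arg = 1.5878.
y_n = 1.5878^(3/5) = 1.3197 m.

1.3197


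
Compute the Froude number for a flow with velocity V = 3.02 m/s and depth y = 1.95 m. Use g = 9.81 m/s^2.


The Froude number is defined as Fr = V / sqrt(g*y).
g*y = 9.81 * 1.95 = 19.1295.
sqrt(g*y) = sqrt(19.1295) = 4.3737.
Fr = 3.02 / 4.3737 = 0.6905.

0.6905


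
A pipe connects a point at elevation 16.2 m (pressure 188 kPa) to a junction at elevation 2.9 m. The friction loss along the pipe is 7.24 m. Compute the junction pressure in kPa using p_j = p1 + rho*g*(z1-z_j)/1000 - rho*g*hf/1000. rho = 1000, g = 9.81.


Junction pressure: p_j = p1 + rho*g*(z1 - z_j)/1000 - rho*g*hf/1000.
Elevation term = 1000*9.81*(16.2 - 2.9)/1000 = 130.473 kPa.
Friction term = 1000*9.81*7.24/1000 = 71.024 kPa.
p_j = 188 + 130.473 - 71.024 = 247.45 kPa.

247.45


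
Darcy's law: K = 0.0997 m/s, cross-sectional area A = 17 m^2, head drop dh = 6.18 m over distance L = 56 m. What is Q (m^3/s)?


Darcy's law: Q = K * A * i, where i = dh/L.
Hydraulic gradient i = 6.18 / 56 = 0.110357.
Q = 0.0997 * 17 * 0.110357
  = 0.187 m^3/s.

0.187


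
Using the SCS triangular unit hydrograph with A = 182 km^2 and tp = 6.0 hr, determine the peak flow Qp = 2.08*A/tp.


SCS formula: Qp = 2.08 * A / tp.
Qp = 2.08 * 182 / 6.0
   = 378.56 / 6.0
   = 63.09 m^3/s per cm.

63.09


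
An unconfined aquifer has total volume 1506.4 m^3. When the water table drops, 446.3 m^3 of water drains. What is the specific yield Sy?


Specific yield Sy = Volume drained / Total volume.
Sy = 446.3 / 1506.4
   = 0.2963.

0.2963


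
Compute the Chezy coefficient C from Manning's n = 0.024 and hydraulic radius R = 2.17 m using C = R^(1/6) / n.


The Chezy coefficient relates to Manning's n through C = R^(1/6) / n.
R^(1/6) = 2.17^(1/6) = 1.137828.
C = 1.137828 / 0.024 = 47.41 m^(1/2)/s.

47.41


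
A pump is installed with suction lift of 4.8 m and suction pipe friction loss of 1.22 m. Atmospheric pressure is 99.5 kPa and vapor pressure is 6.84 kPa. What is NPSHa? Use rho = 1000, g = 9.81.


NPSHa = p_atm/(rho*g) - z_s - hf_s - p_vap/(rho*g).
p_atm/(rho*g) = 99.5*1000 / (1000*9.81) = 10.143 m.
p_vap/(rho*g) = 6.84*1000 / (1000*9.81) = 0.697 m.
NPSHa = 10.143 - 4.8 - 1.22 - 0.697
      = 3.43 m.

3.43


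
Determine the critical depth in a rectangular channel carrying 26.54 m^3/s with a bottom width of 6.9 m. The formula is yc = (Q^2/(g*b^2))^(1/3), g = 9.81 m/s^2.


Using yc = (Q^2 / (g * b^2))^(1/3):
Q^2 = 26.54^2 = 704.37.
g * b^2 = 9.81 * 6.9^2 = 9.81 * 47.61 = 467.05.
Q^2 / (g*b^2) = 704.37 / 467.05 = 1.5081.
yc = 1.5081^(1/3) = 1.1468 m.

1.1468


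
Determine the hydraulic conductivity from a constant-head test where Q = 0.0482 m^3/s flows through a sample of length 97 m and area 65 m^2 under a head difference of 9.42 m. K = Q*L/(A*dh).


From K = Q*L / (A*dh):
Numerator: Q*L = 0.0482 * 97 = 4.6754.
Denominator: A*dh = 65 * 9.42 = 612.3.
K = 4.6754 / 612.3 = 0.007636 m/s.

0.007636


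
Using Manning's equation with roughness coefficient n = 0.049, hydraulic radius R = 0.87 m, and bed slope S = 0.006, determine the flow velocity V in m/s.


Manning's equation gives V = (1/n) * R^(2/3) * S^(1/2).
First, compute R^(2/3) = 0.87^(2/3) = 0.9113.
Next, S^(1/2) = 0.006^(1/2) = 0.07746.
Then 1/n = 1/0.049 = 20.41.
V = 20.41 * 0.9113 * 0.07746 = 1.4407 m/s.

1.4407


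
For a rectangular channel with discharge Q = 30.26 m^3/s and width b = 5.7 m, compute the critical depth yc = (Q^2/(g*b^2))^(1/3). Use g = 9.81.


Using yc = (Q^2 / (g * b^2))^(1/3):
Q^2 = 30.26^2 = 915.67.
g * b^2 = 9.81 * 5.7^2 = 9.81 * 32.49 = 318.73.
Q^2 / (g*b^2) = 915.67 / 318.73 = 2.8729.
yc = 2.8729^(1/3) = 1.4216 m.

1.4216


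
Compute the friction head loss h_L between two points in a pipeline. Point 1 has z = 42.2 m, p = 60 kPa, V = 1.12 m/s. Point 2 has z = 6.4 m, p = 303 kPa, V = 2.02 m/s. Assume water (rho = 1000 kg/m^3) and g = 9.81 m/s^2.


Total head at each section: H = z + p/(rho*g) + V^2/(2g).
H1 = 42.2 + 60*1000/(1000*9.81) + 1.12^2/(2*9.81)
   = 42.2 + 6.116 + 0.0639
   = 48.38 m.
H2 = 6.4 + 303*1000/(1000*9.81) + 2.02^2/(2*9.81)
   = 6.4 + 30.887 + 0.208
   = 37.495 m.
h_L = H1 - H2 = 48.38 - 37.495 = 10.885 m.

10.885


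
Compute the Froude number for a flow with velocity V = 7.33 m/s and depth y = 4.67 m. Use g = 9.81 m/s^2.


The Froude number is defined as Fr = V / sqrt(g*y).
g*y = 9.81 * 4.67 = 45.8127.
sqrt(g*y) = sqrt(45.8127) = 6.7685.
Fr = 7.33 / 6.7685 = 1.083.

1.083


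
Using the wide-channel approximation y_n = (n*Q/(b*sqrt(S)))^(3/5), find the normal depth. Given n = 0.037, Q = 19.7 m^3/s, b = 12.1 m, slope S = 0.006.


We use the wide-channel approximation y_n = (n*Q/(b*sqrt(S)))^(3/5).
sqrt(S) = sqrt(0.006) = 0.07746.
Numerator: n*Q = 0.037 * 19.7 = 0.7289.
Denominator: b*sqrt(S) = 12.1 * 0.07746 = 0.937266.
arg = 0.7777.
y_n = 0.7777^(3/5) = 0.86 m.

0.86


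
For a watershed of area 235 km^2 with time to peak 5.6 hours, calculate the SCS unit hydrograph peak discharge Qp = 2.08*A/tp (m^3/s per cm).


SCS formula: Qp = 2.08 * A / tp.
Qp = 2.08 * 235 / 5.6
   = 488.8 / 5.6
   = 87.29 m^3/s per cm.

87.29


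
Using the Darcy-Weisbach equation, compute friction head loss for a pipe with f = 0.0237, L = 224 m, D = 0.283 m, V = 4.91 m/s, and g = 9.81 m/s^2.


Darcy-Weisbach equation: h_f = f * (L/D) * V^2/(2g).
f * L/D = 0.0237 * 224/0.283 = 18.759.
V^2/(2g) = 4.91^2 / (2*9.81) = 24.1081 / 19.62 = 1.2288 m.
h_f = 18.759 * 1.2288 = 23.05 m.

23.05


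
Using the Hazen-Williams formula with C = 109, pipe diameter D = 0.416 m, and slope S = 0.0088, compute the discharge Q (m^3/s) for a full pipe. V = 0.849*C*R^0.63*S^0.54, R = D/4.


For a full circular pipe, R = D/4 = 0.416/4 = 0.104 m.
V = 0.849 * 109 * 0.104^0.63 * 0.0088^0.54
  = 0.849 * 109 * 0.240287 * 0.077628
  = 1.7262 m/s.
Pipe area A = pi*D^2/4 = pi*0.416^2/4 = 0.1359 m^2.
Q = A * V = 0.1359 * 1.7262 = 0.2346 m^3/s.

0.2346


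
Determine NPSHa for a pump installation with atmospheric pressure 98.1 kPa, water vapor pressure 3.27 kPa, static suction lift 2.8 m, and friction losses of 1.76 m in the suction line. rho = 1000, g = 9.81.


NPSHa = p_atm/(rho*g) - z_s - hf_s - p_vap/(rho*g).
p_atm/(rho*g) = 98.1*1000 / (1000*9.81) = 10.0 m.
p_vap/(rho*g) = 3.27*1000 / (1000*9.81) = 0.333 m.
NPSHa = 10.0 - 2.8 - 1.76 - 0.333
      = 5.11 m.

5.11


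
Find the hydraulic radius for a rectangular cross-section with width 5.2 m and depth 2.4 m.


For a rectangular section:
Flow area A = b * y = 5.2 * 2.4 = 12.48 m^2.
Wetted perimeter P = b + 2y = 5.2 + 2*2.4 = 10.0 m.
Hydraulic radius R = A/P = 12.48 / 10.0 = 1.248 m.

1.248


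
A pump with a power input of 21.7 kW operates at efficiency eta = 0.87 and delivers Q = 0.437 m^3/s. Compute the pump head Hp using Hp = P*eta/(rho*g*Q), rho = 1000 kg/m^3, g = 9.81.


Pump head formula: Hp = P * eta / (rho * g * Q).
Numerator: P * eta = 21.7 * 1000 * 0.87 = 18879.0 W.
Denominator: rho * g * Q = 1000 * 9.81 * 0.437 = 4286.97.
Hp = 18879.0 / 4286.97 = 4.4 m.

4.4


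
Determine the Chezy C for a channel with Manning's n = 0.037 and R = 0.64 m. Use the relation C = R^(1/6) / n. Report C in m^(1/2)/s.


The Chezy coefficient relates to Manning's n through C = R^(1/6) / n.
R^(1/6) = 0.64^(1/6) = 0.928318.
C = 0.928318 / 0.037 = 25.09 m^(1/2)/s.

25.09


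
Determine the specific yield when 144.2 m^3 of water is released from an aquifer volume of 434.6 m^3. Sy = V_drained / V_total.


Specific yield Sy = Volume drained / Total volume.
Sy = 144.2 / 434.6
   = 0.3318.

0.3318


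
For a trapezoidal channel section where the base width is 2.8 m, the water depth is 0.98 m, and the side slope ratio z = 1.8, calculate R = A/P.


For a trapezoidal section with side slope z:
A = (b + z*y)*y = (2.8 + 1.8*0.98)*0.98 = 4.473 m^2.
P = b + 2*y*sqrt(1 + z^2) = 2.8 + 2*0.98*sqrt(1 + 1.8^2) = 6.836 m.
R = A/P = 4.473 / 6.836 = 0.6543 m.

0.6543


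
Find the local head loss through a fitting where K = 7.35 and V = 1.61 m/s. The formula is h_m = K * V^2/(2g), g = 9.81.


Minor loss formula: h_m = K * V^2/(2g).
V^2 = 1.61^2 = 2.5921.
V^2/(2g) = 2.5921 / 19.62 = 0.1321 m.
h_m = 7.35 * 0.1321 = 0.971 m.

0.971


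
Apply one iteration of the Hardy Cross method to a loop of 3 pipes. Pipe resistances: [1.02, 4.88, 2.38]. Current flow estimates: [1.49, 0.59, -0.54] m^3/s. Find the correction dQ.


Numerator terms (r*Q*|Q|): 1.02*1.49*|1.49| = 2.2645; 4.88*0.59*|0.59| = 1.6987; 2.38*-0.54*|-0.54| = -0.694.
Sum of numerator = 3.2692.
Denominator terms (r*|Q|): 1.02*|1.49| = 1.5198; 4.88*|0.59| = 2.8792; 2.38*|-0.54| = 1.2852.
2 * sum of denominator = 2 * 5.6842 = 11.3684.
dQ = -3.2692 / 11.3684 = -0.2876 m^3/s.

-0.2876


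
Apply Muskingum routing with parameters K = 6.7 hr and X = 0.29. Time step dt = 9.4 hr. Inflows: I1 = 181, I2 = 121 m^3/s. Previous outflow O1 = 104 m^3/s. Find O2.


Muskingum coefficients:
denom = 2*K*(1-X) + dt = 2*6.7*(1-0.29) + 9.4 = 18.914.
C0 = (dt - 2*K*X)/denom = (9.4 - 2*6.7*0.29)/18.914 = 0.2915.
C1 = (dt + 2*K*X)/denom = (9.4 + 2*6.7*0.29)/18.914 = 0.7024.
C2 = (2*K*(1-X) - dt)/denom = 0.006.
O2 = C0*I2 + C1*I1 + C2*O1
   = 0.2915*121 + 0.7024*181 + 0.006*104
   = 163.04 m^3/s.

163.04


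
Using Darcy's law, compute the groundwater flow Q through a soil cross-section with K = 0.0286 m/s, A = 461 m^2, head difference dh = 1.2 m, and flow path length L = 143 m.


Darcy's law: Q = K * A * i, where i = dh/L.
Hydraulic gradient i = 1.2 / 143 = 0.008392.
Q = 0.0286 * 461 * 0.008392
  = 0.1106 m^3/s.

0.1106


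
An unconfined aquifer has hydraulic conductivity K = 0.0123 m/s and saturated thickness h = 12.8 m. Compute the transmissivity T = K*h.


Transmissivity is defined as T = K * h.
T = 0.0123 * 12.8
  = 0.1574 m^2/s.

0.1574


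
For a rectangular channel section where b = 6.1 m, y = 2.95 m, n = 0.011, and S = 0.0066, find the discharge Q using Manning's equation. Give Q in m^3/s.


For a rectangular channel, the cross-sectional area A = b * y = 6.1 * 2.95 = 18.0 m^2.
The wetted perimeter P = b + 2y = 6.1 + 2*2.95 = 12.0 m.
Hydraulic radius R = A/P = 18.0/12.0 = 1.4996 m.
Velocity V = (1/n)*R^(2/3)*S^(1/2) = (1/0.011)*1.4996^(2/3)*0.0066^(1/2) = 9.6759 m/s.
Discharge Q = A * V = 18.0 * 9.6759 = 174.118 m^3/s.

174.118


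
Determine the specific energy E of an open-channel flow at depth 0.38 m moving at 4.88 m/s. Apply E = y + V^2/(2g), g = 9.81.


Specific energy E = y + V^2/(2g).
Velocity head = V^2/(2g) = 4.88^2 / (2*9.81) = 23.8144 / 19.62 = 1.2138 m.
E = 0.38 + 1.2138 = 1.5938 m.

1.5938


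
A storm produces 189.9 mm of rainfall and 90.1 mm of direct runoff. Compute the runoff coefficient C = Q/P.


The runoff coefficient C = runoff depth / rainfall depth.
C = 90.1 / 189.9
  = 0.4745.

0.4745


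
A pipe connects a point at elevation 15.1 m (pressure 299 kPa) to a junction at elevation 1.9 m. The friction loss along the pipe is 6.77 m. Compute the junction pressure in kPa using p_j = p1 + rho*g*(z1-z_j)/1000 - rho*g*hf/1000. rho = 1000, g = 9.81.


Junction pressure: p_j = p1 + rho*g*(z1 - z_j)/1000 - rho*g*hf/1000.
Elevation term = 1000*9.81*(15.1 - 1.9)/1000 = 129.492 kPa.
Friction term = 1000*9.81*6.77/1000 = 66.414 kPa.
p_j = 299 + 129.492 - 66.414 = 362.08 kPa.

362.08


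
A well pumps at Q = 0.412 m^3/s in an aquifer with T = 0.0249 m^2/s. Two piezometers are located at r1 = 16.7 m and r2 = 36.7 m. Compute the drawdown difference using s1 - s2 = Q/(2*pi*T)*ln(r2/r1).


Thiem equation: s1 - s2 = Q/(2*pi*T) * ln(r2/r1).
ln(r2/r1) = ln(36.7/16.7) = 0.7874.
Q/(2*pi*T) = 0.412 / (2*pi*0.0249) = 0.412 / 0.1565 = 2.6334.
s1 - s2 = 2.6334 * 0.7874 = 2.0735 m.

2.0735


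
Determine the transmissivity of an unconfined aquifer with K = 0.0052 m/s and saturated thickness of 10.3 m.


Transmissivity is defined as T = K * h.
T = 0.0052 * 10.3
  = 0.0536 m^2/s.

0.0536


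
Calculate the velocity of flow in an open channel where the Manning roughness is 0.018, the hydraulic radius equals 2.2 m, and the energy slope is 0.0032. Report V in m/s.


Manning's equation gives V = (1/n) * R^(2/3) * S^(1/2).
First, compute R^(2/3) = 2.2^(2/3) = 1.6915.
Next, S^(1/2) = 0.0032^(1/2) = 0.056569.
Then 1/n = 1/0.018 = 55.56.
V = 55.56 * 1.6915 * 0.056569 = 5.316 m/s.

5.316


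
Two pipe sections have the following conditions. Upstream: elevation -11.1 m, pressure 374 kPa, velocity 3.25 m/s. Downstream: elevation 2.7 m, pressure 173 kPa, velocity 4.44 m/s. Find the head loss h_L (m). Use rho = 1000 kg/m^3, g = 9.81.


Total head at each section: H = z + p/(rho*g) + V^2/(2g).
H1 = -11.1 + 374*1000/(1000*9.81) + 3.25^2/(2*9.81)
   = -11.1 + 38.124 + 0.5384
   = 27.563 m.
H2 = 2.7 + 173*1000/(1000*9.81) + 4.44^2/(2*9.81)
   = 2.7 + 17.635 + 1.0048
   = 21.34 m.
h_L = H1 - H2 = 27.563 - 21.34 = 6.223 m.

6.223


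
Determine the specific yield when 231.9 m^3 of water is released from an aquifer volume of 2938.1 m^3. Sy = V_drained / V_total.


Specific yield Sy = Volume drained / Total volume.
Sy = 231.9 / 2938.1
   = 0.0789.

0.0789


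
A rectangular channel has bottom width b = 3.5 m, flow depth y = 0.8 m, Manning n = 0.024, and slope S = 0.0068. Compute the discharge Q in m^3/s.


For a rectangular channel, the cross-sectional area A = b * y = 3.5 * 0.8 = 2.8 m^2.
The wetted perimeter P = b + 2y = 3.5 + 2*0.8 = 5.1 m.
Hydraulic radius R = A/P = 2.8/5.1 = 0.549 m.
Velocity V = (1/n)*R^(2/3)*S^(1/2) = (1/0.024)*0.549^(2/3)*0.0068^(1/2) = 2.3037 m/s.
Discharge Q = A * V = 2.8 * 2.3037 = 6.45 m^3/s.

6.45


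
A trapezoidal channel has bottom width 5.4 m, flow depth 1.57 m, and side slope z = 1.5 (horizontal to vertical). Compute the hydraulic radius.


For a trapezoidal section with side slope z:
A = (b + z*y)*y = (5.4 + 1.5*1.57)*1.57 = 12.175 m^2.
P = b + 2*y*sqrt(1 + z^2) = 5.4 + 2*1.57*sqrt(1 + 1.5^2) = 11.061 m.
R = A/P = 12.175 / 11.061 = 1.1008 m.

1.1008


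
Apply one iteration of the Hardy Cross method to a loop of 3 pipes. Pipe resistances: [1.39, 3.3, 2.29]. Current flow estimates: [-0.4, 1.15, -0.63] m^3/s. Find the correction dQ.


Numerator terms (r*Q*|Q|): 1.39*-0.4*|-0.4| = -0.2224; 3.3*1.15*|1.15| = 4.3642; 2.29*-0.63*|-0.63| = -0.9089.
Sum of numerator = 3.2329.
Denominator terms (r*|Q|): 1.39*|-0.4| = 0.556; 3.3*|1.15| = 3.795; 2.29*|-0.63| = 1.4427.
2 * sum of denominator = 2 * 5.7937 = 11.5874.
dQ = -3.2329 / 11.5874 = -0.279 m^3/s.

-0.279


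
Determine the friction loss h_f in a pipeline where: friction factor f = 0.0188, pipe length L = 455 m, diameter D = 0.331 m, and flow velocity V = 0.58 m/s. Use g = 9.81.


Darcy-Weisbach equation: h_f = f * (L/D) * V^2/(2g).
f * L/D = 0.0188 * 455/0.331 = 25.8429.
V^2/(2g) = 0.58^2 / (2*9.81) = 0.3364 / 19.62 = 0.0171 m.
h_f = 25.8429 * 0.0171 = 0.443 m.

0.443


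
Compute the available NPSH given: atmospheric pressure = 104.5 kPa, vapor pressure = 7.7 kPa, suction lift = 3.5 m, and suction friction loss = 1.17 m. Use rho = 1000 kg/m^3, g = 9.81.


NPSHa = p_atm/(rho*g) - z_s - hf_s - p_vap/(rho*g).
p_atm/(rho*g) = 104.5*1000 / (1000*9.81) = 10.652 m.
p_vap/(rho*g) = 7.7*1000 / (1000*9.81) = 0.785 m.
NPSHa = 10.652 - 3.5 - 1.17 - 0.785
      = 5.2 m.

5.2


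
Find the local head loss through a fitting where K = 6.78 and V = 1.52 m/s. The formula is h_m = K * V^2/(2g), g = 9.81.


Minor loss formula: h_m = K * V^2/(2g).
V^2 = 1.52^2 = 2.3104.
V^2/(2g) = 2.3104 / 19.62 = 0.1178 m.
h_m = 6.78 * 0.1178 = 0.7984 m.

0.7984


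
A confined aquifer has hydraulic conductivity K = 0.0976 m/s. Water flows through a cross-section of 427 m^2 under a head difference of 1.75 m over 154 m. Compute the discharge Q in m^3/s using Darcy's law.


Darcy's law: Q = K * A * i, where i = dh/L.
Hydraulic gradient i = 1.75 / 154 = 0.011364.
Q = 0.0976 * 427 * 0.011364
  = 0.4736 m^3/s.

0.4736


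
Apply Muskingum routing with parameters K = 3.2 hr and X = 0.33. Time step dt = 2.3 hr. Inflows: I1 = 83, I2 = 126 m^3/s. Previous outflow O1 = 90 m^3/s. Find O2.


Muskingum coefficients:
denom = 2*K*(1-X) + dt = 2*3.2*(1-0.33) + 2.3 = 6.588.
C0 = (dt - 2*K*X)/denom = (2.3 - 2*3.2*0.33)/6.588 = 0.0285.
C1 = (dt + 2*K*X)/denom = (2.3 + 2*3.2*0.33)/6.588 = 0.6697.
C2 = (2*K*(1-X) - dt)/denom = 0.3018.
O2 = C0*I2 + C1*I1 + C2*O1
   = 0.0285*126 + 0.6697*83 + 0.3018*90
   = 86.34 m^3/s.

86.34


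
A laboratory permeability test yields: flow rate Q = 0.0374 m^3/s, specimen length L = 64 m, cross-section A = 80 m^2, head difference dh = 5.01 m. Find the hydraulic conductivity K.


From K = Q*L / (A*dh):
Numerator: Q*L = 0.0374 * 64 = 2.3936.
Denominator: A*dh = 80 * 5.01 = 400.8.
K = 2.3936 / 400.8 = 0.005972 m/s.

0.005972


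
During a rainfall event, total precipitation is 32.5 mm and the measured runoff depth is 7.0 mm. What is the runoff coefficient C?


The runoff coefficient C = runoff depth / rainfall depth.
C = 7.0 / 32.5
  = 0.2154.

0.2154


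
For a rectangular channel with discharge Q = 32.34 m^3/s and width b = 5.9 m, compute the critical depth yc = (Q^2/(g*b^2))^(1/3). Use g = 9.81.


Using yc = (Q^2 / (g * b^2))^(1/3):
Q^2 = 32.34^2 = 1045.88.
g * b^2 = 9.81 * 5.9^2 = 9.81 * 34.81 = 341.49.
Q^2 / (g*b^2) = 1045.88 / 341.49 = 3.0627.
yc = 3.0627^(1/3) = 1.4522 m.

1.4522


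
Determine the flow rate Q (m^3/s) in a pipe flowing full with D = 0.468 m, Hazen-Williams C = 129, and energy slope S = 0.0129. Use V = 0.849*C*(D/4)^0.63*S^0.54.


For a full circular pipe, R = D/4 = 0.468/4 = 0.117 m.
V = 0.849 * 129 * 0.117^0.63 * 0.0129^0.54
  = 0.849 * 129 * 0.258796 * 0.095437
  = 2.705 m/s.
Pipe area A = pi*D^2/4 = pi*0.468^2/4 = 0.172 m^2.
Q = A * V = 0.172 * 2.705 = 0.4653 m^3/s.

0.4653


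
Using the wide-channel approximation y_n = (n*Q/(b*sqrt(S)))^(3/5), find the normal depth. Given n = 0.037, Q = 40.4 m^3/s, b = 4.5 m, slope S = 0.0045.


We use the wide-channel approximation y_n = (n*Q/(b*sqrt(S)))^(3/5).
sqrt(S) = sqrt(0.0045) = 0.067082.
Numerator: n*Q = 0.037 * 40.4 = 1.4948.
Denominator: b*sqrt(S) = 4.5 * 0.067082 = 0.301869.
arg = 4.9518.
y_n = 4.9518^(3/5) = 2.6113 m.

2.6113


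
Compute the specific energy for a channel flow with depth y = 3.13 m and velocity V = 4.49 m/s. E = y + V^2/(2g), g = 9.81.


Specific energy E = y + V^2/(2g).
Velocity head = V^2/(2g) = 4.49^2 / (2*9.81) = 20.1601 / 19.62 = 1.0275 m.
E = 3.13 + 1.0275 = 4.1575 m.

4.1575


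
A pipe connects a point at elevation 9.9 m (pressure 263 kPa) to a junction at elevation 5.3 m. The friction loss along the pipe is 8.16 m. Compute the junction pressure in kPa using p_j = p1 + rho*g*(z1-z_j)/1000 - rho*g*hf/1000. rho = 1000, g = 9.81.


Junction pressure: p_j = p1 + rho*g*(z1 - z_j)/1000 - rho*g*hf/1000.
Elevation term = 1000*9.81*(9.9 - 5.3)/1000 = 45.126 kPa.
Friction term = 1000*9.81*8.16/1000 = 80.05 kPa.
p_j = 263 + 45.126 - 80.05 = 228.08 kPa.

228.08


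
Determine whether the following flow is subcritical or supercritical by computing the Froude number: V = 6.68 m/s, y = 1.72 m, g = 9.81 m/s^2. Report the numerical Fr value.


The Froude number is defined as Fr = V / sqrt(g*y).
g*y = 9.81 * 1.72 = 16.8732.
sqrt(g*y) = sqrt(16.8732) = 4.1077.
Fr = 6.68 / 4.1077 = 1.6262.
Since Fr > 1, the flow is supercritical.

1.6262


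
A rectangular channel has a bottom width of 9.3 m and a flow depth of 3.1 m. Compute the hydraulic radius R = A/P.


For a rectangular section:
Flow area A = b * y = 9.3 * 3.1 = 28.83 m^2.
Wetted perimeter P = b + 2y = 9.3 + 2*3.1 = 15.5 m.
Hydraulic radius R = A/P = 28.83 / 15.5 = 1.86 m.

1.86


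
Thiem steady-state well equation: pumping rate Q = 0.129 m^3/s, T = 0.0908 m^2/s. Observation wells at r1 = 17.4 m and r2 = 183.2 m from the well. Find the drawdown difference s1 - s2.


Thiem equation: s1 - s2 = Q/(2*pi*T) * ln(r2/r1).
ln(r2/r1) = ln(183.2/17.4) = 2.3541.
Q/(2*pi*T) = 0.129 / (2*pi*0.0908) = 0.129 / 0.5705 = 0.2261.
s1 - s2 = 0.2261 * 2.3541 = 0.5323 m.

0.5323


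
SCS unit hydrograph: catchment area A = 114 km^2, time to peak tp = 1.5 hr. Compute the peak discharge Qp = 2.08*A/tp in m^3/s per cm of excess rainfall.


SCS formula: Qp = 2.08 * A / tp.
Qp = 2.08 * 114 / 1.5
   = 237.12 / 1.5
   = 158.08 m^3/s per cm.

158.08


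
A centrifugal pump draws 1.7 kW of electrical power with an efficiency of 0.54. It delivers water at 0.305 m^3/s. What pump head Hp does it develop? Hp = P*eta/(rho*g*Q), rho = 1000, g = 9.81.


Pump head formula: Hp = P * eta / (rho * g * Q).
Numerator: P * eta = 1.7 * 1000 * 0.54 = 918.0 W.
Denominator: rho * g * Q = 1000 * 9.81 * 0.305 = 2992.05.
Hp = 918.0 / 2992.05 = 0.31 m.

0.31


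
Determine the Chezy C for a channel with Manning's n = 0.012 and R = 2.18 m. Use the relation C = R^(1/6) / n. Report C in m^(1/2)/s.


The Chezy coefficient relates to Manning's n through C = R^(1/6) / n.
R^(1/6) = 2.18^(1/6) = 1.1387.
C = 1.1387 / 0.012 = 94.89 m^(1/2)/s.

94.89


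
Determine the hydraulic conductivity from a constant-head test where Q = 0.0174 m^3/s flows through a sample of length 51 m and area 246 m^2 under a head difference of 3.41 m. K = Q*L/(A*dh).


From K = Q*L / (A*dh):
Numerator: Q*L = 0.0174 * 51 = 0.8874.
Denominator: A*dh = 246 * 3.41 = 838.86.
K = 0.8874 / 838.86 = 0.001058 m/s.

0.001058


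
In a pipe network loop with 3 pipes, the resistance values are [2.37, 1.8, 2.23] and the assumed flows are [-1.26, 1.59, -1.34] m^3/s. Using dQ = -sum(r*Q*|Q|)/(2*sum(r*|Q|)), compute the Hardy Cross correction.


Numerator terms (r*Q*|Q|): 2.37*-1.26*|-1.26| = -3.7626; 1.8*1.59*|1.59| = 4.5506; 2.23*-1.34*|-1.34| = -4.0042.
Sum of numerator = -3.2162.
Denominator terms (r*|Q|): 2.37*|-1.26| = 2.9862; 1.8*|1.59| = 2.862; 2.23*|-1.34| = 2.9882.
2 * sum of denominator = 2 * 8.8364 = 17.6728.
dQ = --3.2162 / 17.6728 = 0.182 m^3/s.

0.182


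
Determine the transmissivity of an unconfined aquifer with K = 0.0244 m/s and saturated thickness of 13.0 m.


Transmissivity is defined as T = K * h.
T = 0.0244 * 13.0
  = 0.3172 m^2/s.

0.3172


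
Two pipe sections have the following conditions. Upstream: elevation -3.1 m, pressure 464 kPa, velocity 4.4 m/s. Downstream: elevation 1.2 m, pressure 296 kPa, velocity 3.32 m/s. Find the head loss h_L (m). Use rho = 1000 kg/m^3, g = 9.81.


Total head at each section: H = z + p/(rho*g) + V^2/(2g).
H1 = -3.1 + 464*1000/(1000*9.81) + 4.4^2/(2*9.81)
   = -3.1 + 47.299 + 0.9867
   = 45.185 m.
H2 = 1.2 + 296*1000/(1000*9.81) + 3.32^2/(2*9.81)
   = 1.2 + 30.173 + 0.5618
   = 31.935 m.
h_L = H1 - H2 = 45.185 - 31.935 = 13.25 m.

13.25


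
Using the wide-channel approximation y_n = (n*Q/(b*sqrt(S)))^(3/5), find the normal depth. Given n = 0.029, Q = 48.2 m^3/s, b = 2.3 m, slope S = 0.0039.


We use the wide-channel approximation y_n = (n*Q/(b*sqrt(S)))^(3/5).
sqrt(S) = sqrt(0.0039) = 0.06245.
Numerator: n*Q = 0.029 * 48.2 = 1.3978.
Denominator: b*sqrt(S) = 2.3 * 0.06245 = 0.143635.
arg = 9.7316.
y_n = 9.7316^(3/5) = 3.9166 m.

3.9166


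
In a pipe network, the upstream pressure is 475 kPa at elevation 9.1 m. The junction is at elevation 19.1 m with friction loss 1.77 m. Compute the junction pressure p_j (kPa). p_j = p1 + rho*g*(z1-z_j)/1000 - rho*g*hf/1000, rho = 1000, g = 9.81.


Junction pressure: p_j = p1 + rho*g*(z1 - z_j)/1000 - rho*g*hf/1000.
Elevation term = 1000*9.81*(9.1 - 19.1)/1000 = -98.1 kPa.
Friction term = 1000*9.81*1.77/1000 = 17.364 kPa.
p_j = 475 + -98.1 - 17.364 = 359.54 kPa.

359.54


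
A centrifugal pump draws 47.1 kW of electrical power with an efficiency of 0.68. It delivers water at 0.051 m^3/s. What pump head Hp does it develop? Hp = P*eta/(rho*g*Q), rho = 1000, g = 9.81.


Pump head formula: Hp = P * eta / (rho * g * Q).
Numerator: P * eta = 47.1 * 1000 * 0.68 = 32028.0 W.
Denominator: rho * g * Q = 1000 * 9.81 * 0.051 = 500.31.
Hp = 32028.0 / 500.31 = 64.02 m.

64.02


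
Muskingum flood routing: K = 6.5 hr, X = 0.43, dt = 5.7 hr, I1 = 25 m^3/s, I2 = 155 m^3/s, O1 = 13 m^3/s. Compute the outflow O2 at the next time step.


Muskingum coefficients:
denom = 2*K*(1-X) + dt = 2*6.5*(1-0.43) + 5.7 = 13.11.
C0 = (dt - 2*K*X)/denom = (5.7 - 2*6.5*0.43)/13.11 = 0.0084.
C1 = (dt + 2*K*X)/denom = (5.7 + 2*6.5*0.43)/13.11 = 0.8612.
C2 = (2*K*(1-X) - dt)/denom = 0.1304.
O2 = C0*I2 + C1*I1 + C2*O1
   = 0.0084*155 + 0.8612*25 + 0.1304*13
   = 24.53 m^3/s.

24.53


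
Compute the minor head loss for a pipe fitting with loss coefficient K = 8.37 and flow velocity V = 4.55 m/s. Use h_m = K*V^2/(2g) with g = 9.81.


Minor loss formula: h_m = K * V^2/(2g).
V^2 = 4.55^2 = 20.7025.
V^2/(2g) = 20.7025 / 19.62 = 1.0552 m.
h_m = 8.37 * 1.0552 = 8.8318 m.

8.8318


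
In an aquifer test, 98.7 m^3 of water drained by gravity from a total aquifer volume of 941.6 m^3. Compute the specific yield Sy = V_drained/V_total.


Specific yield Sy = Volume drained / Total volume.
Sy = 98.7 / 941.6
   = 0.1048.

0.1048


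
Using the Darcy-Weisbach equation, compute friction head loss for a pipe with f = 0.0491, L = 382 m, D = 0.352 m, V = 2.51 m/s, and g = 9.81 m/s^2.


Darcy-Weisbach equation: h_f = f * (L/D) * V^2/(2g).
f * L/D = 0.0491 * 382/0.352 = 53.2847.
V^2/(2g) = 2.51^2 / (2*9.81) = 6.3001 / 19.62 = 0.3211 m.
h_f = 53.2847 * 0.3211 = 17.11 m.

17.11


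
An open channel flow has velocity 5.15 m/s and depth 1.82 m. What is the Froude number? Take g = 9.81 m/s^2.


The Froude number is defined as Fr = V / sqrt(g*y).
g*y = 9.81 * 1.82 = 17.8542.
sqrt(g*y) = sqrt(17.8542) = 4.2254.
Fr = 5.15 / 4.2254 = 1.2188.

1.2188


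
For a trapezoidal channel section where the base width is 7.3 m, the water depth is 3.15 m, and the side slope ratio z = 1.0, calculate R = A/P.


For a trapezoidal section with side slope z:
A = (b + z*y)*y = (7.3 + 1.0*3.15)*3.15 = 32.917 m^2.
P = b + 2*y*sqrt(1 + z^2) = 7.3 + 2*3.15*sqrt(1 + 1.0^2) = 16.21 m.
R = A/P = 32.917 / 16.21 = 2.0307 m.

2.0307


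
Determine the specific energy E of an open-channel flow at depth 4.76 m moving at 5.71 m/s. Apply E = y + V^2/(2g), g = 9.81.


Specific energy E = y + V^2/(2g).
Velocity head = V^2/(2g) = 5.71^2 / (2*9.81) = 32.6041 / 19.62 = 1.6618 m.
E = 4.76 + 1.6618 = 6.4218 m.

6.4218


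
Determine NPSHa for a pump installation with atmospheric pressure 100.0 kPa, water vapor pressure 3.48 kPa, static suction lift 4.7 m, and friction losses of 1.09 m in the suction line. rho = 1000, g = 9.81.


NPSHa = p_atm/(rho*g) - z_s - hf_s - p_vap/(rho*g).
p_atm/(rho*g) = 100.0*1000 / (1000*9.81) = 10.194 m.
p_vap/(rho*g) = 3.48*1000 / (1000*9.81) = 0.355 m.
NPSHa = 10.194 - 4.7 - 1.09 - 0.355
      = 4.05 m.

4.05


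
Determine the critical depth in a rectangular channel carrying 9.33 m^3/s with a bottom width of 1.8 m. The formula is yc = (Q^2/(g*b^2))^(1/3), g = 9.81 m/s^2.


Using yc = (Q^2 / (g * b^2))^(1/3):
Q^2 = 9.33^2 = 87.05.
g * b^2 = 9.81 * 1.8^2 = 9.81 * 3.24 = 31.78.
Q^2 / (g*b^2) = 87.05 / 31.78 = 2.7391.
yc = 2.7391^(1/3) = 1.3991 m.

1.3991


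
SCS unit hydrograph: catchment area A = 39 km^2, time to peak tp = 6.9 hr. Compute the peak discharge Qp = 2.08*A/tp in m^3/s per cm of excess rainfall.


SCS formula: Qp = 2.08 * A / tp.
Qp = 2.08 * 39 / 6.9
   = 81.12 / 6.9
   = 11.76 m^3/s per cm.

11.76


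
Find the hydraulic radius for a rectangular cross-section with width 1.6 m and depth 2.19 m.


For a rectangular section:
Flow area A = b * y = 1.6 * 2.19 = 3.5 m^2.
Wetted perimeter P = b + 2y = 1.6 + 2*2.19 = 5.98 m.
Hydraulic radius R = A/P = 3.5 / 5.98 = 0.586 m.

0.586


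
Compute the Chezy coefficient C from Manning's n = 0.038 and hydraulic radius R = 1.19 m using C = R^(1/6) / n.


The Chezy coefficient relates to Manning's n through C = R^(1/6) / n.
R^(1/6) = 1.19^(1/6) = 1.029417.
C = 1.029417 / 0.038 = 27.09 m^(1/2)/s.

27.09


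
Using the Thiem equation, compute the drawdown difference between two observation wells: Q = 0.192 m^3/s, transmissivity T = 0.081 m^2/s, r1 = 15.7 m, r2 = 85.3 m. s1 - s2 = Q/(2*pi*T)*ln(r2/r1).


Thiem equation: s1 - s2 = Q/(2*pi*T) * ln(r2/r1).
ln(r2/r1) = ln(85.3/15.7) = 1.6925.
Q/(2*pi*T) = 0.192 / (2*pi*0.081) = 0.192 / 0.5089 = 0.3773.
s1 - s2 = 0.3773 * 1.6925 = 0.6385 m.

0.6385


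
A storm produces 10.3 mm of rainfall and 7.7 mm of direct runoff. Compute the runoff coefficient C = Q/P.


The runoff coefficient C = runoff depth / rainfall depth.
C = 7.7 / 10.3
  = 0.7476.

0.7476


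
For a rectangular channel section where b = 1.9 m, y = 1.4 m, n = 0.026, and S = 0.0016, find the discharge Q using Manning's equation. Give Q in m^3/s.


For a rectangular channel, the cross-sectional area A = b * y = 1.9 * 1.4 = 2.66 m^2.
The wetted perimeter P = b + 2y = 1.9 + 2*1.4 = 4.7 m.
Hydraulic radius R = A/P = 2.66/4.7 = 0.566 m.
Velocity V = (1/n)*R^(2/3)*S^(1/2) = (1/0.026)*0.566^(2/3)*0.0016^(1/2) = 1.0526 m/s.
Discharge Q = A * V = 2.66 * 1.0526 = 2.8 m^3/s.

2.8


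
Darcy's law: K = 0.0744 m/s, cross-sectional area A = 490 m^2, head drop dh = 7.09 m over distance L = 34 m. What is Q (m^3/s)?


Darcy's law: Q = K * A * i, where i = dh/L.
Hydraulic gradient i = 7.09 / 34 = 0.208529.
Q = 0.0744 * 490 * 0.208529
  = 7.6021 m^3/s.

7.6021


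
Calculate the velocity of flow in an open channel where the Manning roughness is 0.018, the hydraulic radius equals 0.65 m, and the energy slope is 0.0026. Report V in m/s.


Manning's equation gives V = (1/n) * R^(2/3) * S^(1/2).
First, compute R^(2/3) = 0.65^(2/3) = 0.7504.
Next, S^(1/2) = 0.0026^(1/2) = 0.05099.
Then 1/n = 1/0.018 = 55.56.
V = 55.56 * 0.7504 * 0.05099 = 2.1256 m/s.

2.1256


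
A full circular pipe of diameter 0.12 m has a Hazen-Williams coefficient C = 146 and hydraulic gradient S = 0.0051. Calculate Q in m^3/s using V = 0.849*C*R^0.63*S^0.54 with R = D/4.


For a full circular pipe, R = D/4 = 0.12/4 = 0.03 m.
V = 0.849 * 146 * 0.03^0.63 * 0.0051^0.54
  = 0.849 * 146 * 0.109796 * 0.057821
  = 0.7869 m/s.
Pipe area A = pi*D^2/4 = pi*0.12^2/4 = 0.0113 m^2.
Q = A * V = 0.0113 * 0.7869 = 0.0089 m^3/s.

0.0089


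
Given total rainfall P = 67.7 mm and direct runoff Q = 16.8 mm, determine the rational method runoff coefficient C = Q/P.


The runoff coefficient C = runoff depth / rainfall depth.
C = 16.8 / 67.7
  = 0.2482.

0.2482


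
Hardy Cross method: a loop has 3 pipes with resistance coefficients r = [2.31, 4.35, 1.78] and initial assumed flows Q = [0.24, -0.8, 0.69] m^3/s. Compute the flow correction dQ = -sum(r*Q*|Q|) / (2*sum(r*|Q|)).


Numerator terms (r*Q*|Q|): 2.31*0.24*|0.24| = 0.1331; 4.35*-0.8*|-0.8| = -2.784; 1.78*0.69*|0.69| = 0.8475.
Sum of numerator = -1.8035.
Denominator terms (r*|Q|): 2.31*|0.24| = 0.5544; 4.35*|-0.8| = 3.48; 1.78*|0.69| = 1.2282.
2 * sum of denominator = 2 * 5.2626 = 10.5252.
dQ = --1.8035 / 10.5252 = 0.1713 m^3/s.

0.1713


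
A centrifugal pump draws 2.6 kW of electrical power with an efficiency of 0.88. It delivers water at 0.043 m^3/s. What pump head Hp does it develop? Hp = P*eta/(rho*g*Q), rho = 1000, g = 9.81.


Pump head formula: Hp = P * eta / (rho * g * Q).
Numerator: P * eta = 2.6 * 1000 * 0.88 = 2288.0 W.
Denominator: rho * g * Q = 1000 * 9.81 * 0.043 = 421.83.
Hp = 2288.0 / 421.83 = 5.42 m.

5.42


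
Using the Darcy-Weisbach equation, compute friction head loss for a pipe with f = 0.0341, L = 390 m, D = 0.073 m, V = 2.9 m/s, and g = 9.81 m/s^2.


Darcy-Weisbach equation: h_f = f * (L/D) * V^2/(2g).
f * L/D = 0.0341 * 390/0.073 = 182.1781.
V^2/(2g) = 2.9^2 / (2*9.81) = 8.41 / 19.62 = 0.4286 m.
h_f = 182.1781 * 0.4286 = 78.09 m.

78.09


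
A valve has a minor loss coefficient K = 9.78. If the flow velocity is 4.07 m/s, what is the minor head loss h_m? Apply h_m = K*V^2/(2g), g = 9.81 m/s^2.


Minor loss formula: h_m = K * V^2/(2g).
V^2 = 4.07^2 = 16.5649.
V^2/(2g) = 16.5649 / 19.62 = 0.8443 m.
h_m = 9.78 * 0.8443 = 8.2571 m.

8.2571


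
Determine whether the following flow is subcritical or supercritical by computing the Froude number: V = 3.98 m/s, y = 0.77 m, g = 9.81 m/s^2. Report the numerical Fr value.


The Froude number is defined as Fr = V / sqrt(g*y).
g*y = 9.81 * 0.77 = 7.5537.
sqrt(g*y) = sqrt(7.5537) = 2.7484.
Fr = 3.98 / 2.7484 = 1.4481.
Since Fr > 1, the flow is supercritical.

1.4481


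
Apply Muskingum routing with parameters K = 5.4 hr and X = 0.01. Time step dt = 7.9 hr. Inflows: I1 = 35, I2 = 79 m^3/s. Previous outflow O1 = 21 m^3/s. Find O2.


Muskingum coefficients:
denom = 2*K*(1-X) + dt = 2*5.4*(1-0.01) + 7.9 = 18.592.
C0 = (dt - 2*K*X)/denom = (7.9 - 2*5.4*0.01)/18.592 = 0.4191.
C1 = (dt + 2*K*X)/denom = (7.9 + 2*5.4*0.01)/18.592 = 0.4307.
C2 = (2*K*(1-X) - dt)/denom = 0.1502.
O2 = C0*I2 + C1*I1 + C2*O1
   = 0.4191*79 + 0.4307*35 + 0.1502*21
   = 51.34 m^3/s.

51.34


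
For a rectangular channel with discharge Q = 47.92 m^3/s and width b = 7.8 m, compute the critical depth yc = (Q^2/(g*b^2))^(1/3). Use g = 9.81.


Using yc = (Q^2 / (g * b^2))^(1/3):
Q^2 = 47.92^2 = 2296.33.
g * b^2 = 9.81 * 7.8^2 = 9.81 * 60.84 = 596.84.
Q^2 / (g*b^2) = 2296.33 / 596.84 = 3.8475.
yc = 3.8475^(1/3) = 1.567 m.

1.567


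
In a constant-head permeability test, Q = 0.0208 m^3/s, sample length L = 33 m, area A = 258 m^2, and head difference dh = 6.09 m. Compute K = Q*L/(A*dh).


From K = Q*L / (A*dh):
Numerator: Q*L = 0.0208 * 33 = 0.6864.
Denominator: A*dh = 258 * 6.09 = 1571.22.
K = 0.6864 / 1571.22 = 0.000437 m/s.

0.000437


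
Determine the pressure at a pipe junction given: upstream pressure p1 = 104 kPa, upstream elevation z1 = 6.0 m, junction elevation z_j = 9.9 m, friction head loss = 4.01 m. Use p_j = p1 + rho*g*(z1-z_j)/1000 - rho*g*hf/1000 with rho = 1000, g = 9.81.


Junction pressure: p_j = p1 + rho*g*(z1 - z_j)/1000 - rho*g*hf/1000.
Elevation term = 1000*9.81*(6.0 - 9.9)/1000 = -38.259 kPa.
Friction term = 1000*9.81*4.01/1000 = 39.338 kPa.
p_j = 104 + -38.259 - 39.338 = 26.4 kPa.

26.4
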